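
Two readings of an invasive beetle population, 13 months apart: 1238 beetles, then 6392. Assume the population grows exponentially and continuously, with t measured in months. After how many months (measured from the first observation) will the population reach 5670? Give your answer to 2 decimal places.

r = ln(6392/1238) / 13 ≈ 0.126273 per month
t = ln(5670/1238) / r = 1.52169 / 0.126273 ≈ 12.051

t ≈ 12.05 months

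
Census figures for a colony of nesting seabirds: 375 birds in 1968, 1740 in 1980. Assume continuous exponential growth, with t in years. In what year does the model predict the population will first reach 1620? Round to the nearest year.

r = ln(1740/375) / 12 = 1.53471/12 ≈ 0.127893 per year
t = ln(1620/375) / r = 1.46326/0.127893 ≈ 11.44 years after 1968

year 1979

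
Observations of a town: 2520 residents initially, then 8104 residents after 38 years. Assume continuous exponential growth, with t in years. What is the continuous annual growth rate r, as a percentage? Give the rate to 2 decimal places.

r ≈ 3.07% per year

8104 = 2520 · e^(r·38)
e^(38r) = 8104/2520 = 3.21587
r = ln(3.21587) / 38 = 1.1681 / 38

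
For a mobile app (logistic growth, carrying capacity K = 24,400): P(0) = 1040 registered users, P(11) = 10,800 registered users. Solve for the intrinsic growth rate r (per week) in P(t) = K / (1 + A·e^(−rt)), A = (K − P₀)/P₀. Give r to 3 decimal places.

A = (24400 − 1040)/1040 = 22.46154
10800 = 24400/(1 + 22.46154·e^(−r·11)) → e^(−11r) = (2.25926 − 1)/22.46154 = 0.056063
r = −ln(0.056063)/11 = 2.88128/11

r ≈ 0.262 per week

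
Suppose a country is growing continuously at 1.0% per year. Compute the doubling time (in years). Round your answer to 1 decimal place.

doubling time ≈ 69.3 years

doubling time = ln(2) / |r| = 0.69315 / 0.01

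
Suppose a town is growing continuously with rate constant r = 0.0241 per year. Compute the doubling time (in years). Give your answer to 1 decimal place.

doubling time = ln(2) / |r| = 0.69315 / 0.0241

doubling time ≈ 28.8 years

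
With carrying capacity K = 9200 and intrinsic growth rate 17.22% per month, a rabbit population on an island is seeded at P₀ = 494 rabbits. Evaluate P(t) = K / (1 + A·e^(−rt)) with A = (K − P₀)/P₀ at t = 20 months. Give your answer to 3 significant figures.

A = (9200 − 494)/494 = 17.62348
P(20) = 9200 / (1 + 17.62348·e^(−0.1722·20)) = 9200 / (1 + 17.62348·0.031937)
= 9200 / 1.56284 ≈ 5886.74

≈ 5,890 rabbits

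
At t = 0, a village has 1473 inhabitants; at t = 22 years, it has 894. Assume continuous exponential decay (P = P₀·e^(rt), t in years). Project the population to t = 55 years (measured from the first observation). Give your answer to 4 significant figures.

r = ln(894/1473) / 22 ≈ -0.022698 per year
P(55) = 1473 · e^(-0.022698·55) = 1473 · 0.28697 ≈ 422.71

≈ 422.7 inhabitants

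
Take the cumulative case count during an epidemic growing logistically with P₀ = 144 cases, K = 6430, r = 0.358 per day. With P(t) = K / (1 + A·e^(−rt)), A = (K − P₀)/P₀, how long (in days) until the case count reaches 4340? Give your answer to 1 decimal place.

t ≈ 12.6 days

A = (6430 − 144)/144 = 43.65278
4340 = 6430/(1 + 43.65278·e^(−0.358t)) → 1 + 43.65278·e^(−0.358t) = 1.48157
e^(−0.358t) = 0.011032 → t = ln(90.6474)/0.358 = 4.50698/0.358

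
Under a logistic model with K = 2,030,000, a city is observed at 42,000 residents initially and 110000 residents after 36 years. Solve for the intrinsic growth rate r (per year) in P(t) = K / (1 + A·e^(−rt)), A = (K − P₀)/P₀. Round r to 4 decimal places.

A = (2030000 − 42000)/42000 = 47.33333
110000 = 2030000/(1 + 47.33333·e^(−r·36)) → e^(−36r) = (18.45455 − 1)/47.33333 = 0.368758
r = −ln(0.368758)/36 = 0.99761/36

r ≈ 0.0277 per year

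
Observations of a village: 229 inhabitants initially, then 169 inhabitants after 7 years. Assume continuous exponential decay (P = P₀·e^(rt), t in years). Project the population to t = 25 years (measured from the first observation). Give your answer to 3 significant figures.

≈ 77.4 inhabitants

r = ln(169/229) / 7 ≈ -0.043403 per year
P(25) = 229 · e^(-0.043403·25) = 229 · 0.33787 ≈ 77.37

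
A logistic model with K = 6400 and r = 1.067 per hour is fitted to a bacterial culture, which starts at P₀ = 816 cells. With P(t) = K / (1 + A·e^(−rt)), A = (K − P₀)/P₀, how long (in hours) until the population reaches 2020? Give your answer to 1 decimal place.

A = (6400 − 816)/816 = 6.84314
2020 = 6400/(1 + 6.84314·e^(−1.067t)) → 1 + 6.84314·e^(−1.067t) = 3.16832
e^(−1.067t) = 0.31686 → t = ln(3.15597)/1.067 = 1.1493/1.067

t ≈ 1.1 hours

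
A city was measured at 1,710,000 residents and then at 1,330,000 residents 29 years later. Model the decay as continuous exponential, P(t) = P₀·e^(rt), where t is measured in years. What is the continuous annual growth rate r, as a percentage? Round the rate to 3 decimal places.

r ≈ -0.867% per year

1330000 = 1710000 · e^(r·29)
e^(29r) = 1330000/1710000 = 0.77778
r = ln(0.77778) / 29 = -0.25131 / 29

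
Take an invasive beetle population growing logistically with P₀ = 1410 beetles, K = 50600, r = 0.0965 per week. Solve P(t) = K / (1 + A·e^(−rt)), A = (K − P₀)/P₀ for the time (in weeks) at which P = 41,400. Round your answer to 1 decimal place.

A = (50600 − 1410)/1410 = 34.88652
41400 = 50600/(1 + 34.88652·e^(−0.0965t)) → 1 + 34.88652·e^(−0.0965t) = 1.22222
e^(−0.0965t) = 0.00637 → t = ln(156.98936)/0.0965 = 5.05618/0.0965

t ≈ 52.4 weeks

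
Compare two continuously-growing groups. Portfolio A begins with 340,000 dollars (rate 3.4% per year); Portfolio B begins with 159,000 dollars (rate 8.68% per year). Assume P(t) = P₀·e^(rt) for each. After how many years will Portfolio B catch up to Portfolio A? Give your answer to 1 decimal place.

340000·e^(0.034t) = 159000·e^(0.0868t)
340000/159000 = e^((0.0868 − 0.034)t) → ln(2.13836) = 0.0528·t
t = 0.76004 / 0.0528

t ≈ 14.4 years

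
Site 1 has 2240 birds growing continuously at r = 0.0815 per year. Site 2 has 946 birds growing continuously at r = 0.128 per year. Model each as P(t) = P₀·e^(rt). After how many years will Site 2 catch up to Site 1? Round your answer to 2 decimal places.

2240·e^(0.0815t) = 946·e^(0.128t)
2240/946 = e^((0.128 − 0.0815)t) → ln(2.36786) = 0.0465·t
t = 0.86199 / 0.0465

t ≈ 18.54 years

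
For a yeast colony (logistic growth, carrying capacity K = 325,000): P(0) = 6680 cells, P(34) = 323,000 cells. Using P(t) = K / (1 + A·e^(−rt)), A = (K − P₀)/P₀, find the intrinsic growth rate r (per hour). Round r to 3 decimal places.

A = (325000 − 6680)/6680 = 47.65269
323000 = 325000/(1 + 47.65269·e^(−r·34)) → e^(−34r) = (1.00619 − 1)/47.65269 = 0.00013
r = −ln(0.00013)/34 = 8.94844/34

r ≈ 0.263 per hour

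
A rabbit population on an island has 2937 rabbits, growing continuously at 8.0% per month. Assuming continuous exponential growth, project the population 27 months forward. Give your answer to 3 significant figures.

P(27) = 2937 · e^(0.08·27) = 2937 · e^(2.16)
= 2937 · 8.67114 ≈ 25467.13

≈ 25,500 rabbits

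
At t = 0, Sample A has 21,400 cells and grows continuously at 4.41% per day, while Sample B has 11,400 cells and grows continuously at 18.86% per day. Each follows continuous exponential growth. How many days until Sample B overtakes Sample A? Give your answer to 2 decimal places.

t ≈ 4.36 days

21400·e^(0.0441t) = 11400·e^(0.1886t)
21400/11400 = e^((0.1886 − 0.0441)t) → ln(1.87719) = 0.1445·t
t = 0.62978 / 0.1445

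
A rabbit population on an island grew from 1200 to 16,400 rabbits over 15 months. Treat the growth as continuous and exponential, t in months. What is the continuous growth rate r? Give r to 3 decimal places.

16400 = 1200 · e^(r·15)
e^(15r) = 16400/1200 = 13.66667
r = ln(13.66667) / 15 = 2.61496 / 15

r ≈ 0.174 per month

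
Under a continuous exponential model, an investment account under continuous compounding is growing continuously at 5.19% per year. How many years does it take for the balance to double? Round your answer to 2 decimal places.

doubling time = ln(2) / |r| = 0.69315 / 0.0519

doubling time ≈ 13.36 years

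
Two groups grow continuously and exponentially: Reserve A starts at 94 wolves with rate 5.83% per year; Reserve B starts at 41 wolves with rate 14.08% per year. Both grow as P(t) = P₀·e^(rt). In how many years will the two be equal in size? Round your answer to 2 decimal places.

94·e^(0.0583t) = 41·e^(0.1408t)
94/41 = e^((0.1408 − 0.0583)t) → ln(2.29268) = 0.0825·t
t = 0.82972 / 0.0825

t ≈ 10.06 years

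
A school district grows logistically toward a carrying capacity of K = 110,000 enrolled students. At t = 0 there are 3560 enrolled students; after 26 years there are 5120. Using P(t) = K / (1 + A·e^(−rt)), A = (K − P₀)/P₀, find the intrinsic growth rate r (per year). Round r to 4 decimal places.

r ≈ 0.0145 per year

A = (110000 − 3560)/3560 = 29.89888
5120 = 110000/(1 + 29.89888·e^(−r·26)) → e^(−26r) = (21.48438 − 1)/29.89888 = 0.685122
r = −ln(0.685122)/26 = 0.37816/26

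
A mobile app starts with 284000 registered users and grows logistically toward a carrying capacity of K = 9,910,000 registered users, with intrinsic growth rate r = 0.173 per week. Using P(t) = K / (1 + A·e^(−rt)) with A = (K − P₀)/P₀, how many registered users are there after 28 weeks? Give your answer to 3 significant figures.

≈ 7,820,000 registered users

A = (9910000 − 284000)/284000 = 33.89437
P(28) = 9910000 / (1 + 33.89437·e^(−0.173·28)) = 9910000 / (1 + 33.89437·0.007875)
= 9910000 / 1.26693 ≈ 7822028.98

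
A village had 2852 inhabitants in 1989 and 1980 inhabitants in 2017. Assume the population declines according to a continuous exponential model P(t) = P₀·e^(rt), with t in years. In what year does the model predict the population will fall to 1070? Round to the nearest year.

r = ln(1980/2852) / 28 = -0.36492/28 ≈ -0.013033 per year
t = ln(1070/2852) / r = -0.98036/-0.013033 ≈ 75.22 years after 1989

year 2064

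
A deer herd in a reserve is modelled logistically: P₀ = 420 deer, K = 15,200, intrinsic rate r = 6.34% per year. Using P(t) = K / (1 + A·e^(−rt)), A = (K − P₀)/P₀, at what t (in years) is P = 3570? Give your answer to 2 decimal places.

t ≈ 37.54 years

A = (15200 − 420)/420 = 35.19048
3570 = 15200/(1 + 35.19048·e^(−0.0634t)) → 1 + 35.19048·e^(−0.0634t) = 4.2577
e^(−0.0634t) = 0.092573 → t = ln(10.80224)/0.0634 = 2.37975/0.0634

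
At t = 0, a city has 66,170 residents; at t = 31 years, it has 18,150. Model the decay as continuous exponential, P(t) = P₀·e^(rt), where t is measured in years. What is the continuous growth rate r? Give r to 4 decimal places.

18150 = 66170 · e^(r·31)
e^(31r) = 18150/66170 = 0.27429
r = ln(0.27429) / 31 = -1.29356 / 31

r ≈ -0.0417 per year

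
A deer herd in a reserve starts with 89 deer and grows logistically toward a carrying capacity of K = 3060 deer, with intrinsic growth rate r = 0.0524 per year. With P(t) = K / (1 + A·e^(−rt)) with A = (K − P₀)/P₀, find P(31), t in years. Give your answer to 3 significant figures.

A = (3060 − 89)/89 = 33.38202
P(31) = 3060 / (1 + 33.38202·e^(−0.0524·31)) = 3060 / (1 + 33.38202·0.19703)
= 3060 / 7.57726 ≈ 403.84

≈ 404 deer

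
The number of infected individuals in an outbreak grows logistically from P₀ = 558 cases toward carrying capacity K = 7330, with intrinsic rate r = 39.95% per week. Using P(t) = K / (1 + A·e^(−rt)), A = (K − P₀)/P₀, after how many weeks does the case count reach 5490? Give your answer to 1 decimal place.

t ≈ 9.0 weeks

A = (7330 − 558)/558 = 12.1362
5490 = 7330/(1 + 12.1362·e^(−0.3995t)) → 1 + 12.1362·e^(−0.3995t) = 1.33515
e^(−0.3995t) = 0.027616 → t = ln(36.21073)/0.3995 = 3.58936/0.3995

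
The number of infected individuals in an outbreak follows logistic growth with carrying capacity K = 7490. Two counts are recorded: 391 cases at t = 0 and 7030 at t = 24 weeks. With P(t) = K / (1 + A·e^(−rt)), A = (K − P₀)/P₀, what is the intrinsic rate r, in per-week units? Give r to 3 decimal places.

A = (7490 − 391)/391 = 18.15601
7030 = 7490/(1 + 18.15601·e^(−r·24)) → e^(−24r) = (1.06543 − 1)/18.15601 = 0.003604
r = −ln(0.003604)/24 = 5.62572/24

r ≈ 0.234 per week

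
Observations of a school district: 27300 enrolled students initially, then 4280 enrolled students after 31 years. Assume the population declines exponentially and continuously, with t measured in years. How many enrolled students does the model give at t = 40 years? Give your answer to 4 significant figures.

r = ln(4280/27300) / 31 ≈ -0.059772 per year
P(40) = 27300 · e^(-0.059772·40) = 27300 · 0.09155 ≈ 2499.28

≈ 2,499 enrolled students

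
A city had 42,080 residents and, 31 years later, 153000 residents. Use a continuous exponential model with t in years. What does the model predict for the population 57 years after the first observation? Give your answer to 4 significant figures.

≈ 451,700 residents

r = ln(153000/42080) / 31 ≈ 0.041641 per year
P(57) = 42080 · e^(0.041641·57) = 42080 · 10.73518 ≈ 451736.56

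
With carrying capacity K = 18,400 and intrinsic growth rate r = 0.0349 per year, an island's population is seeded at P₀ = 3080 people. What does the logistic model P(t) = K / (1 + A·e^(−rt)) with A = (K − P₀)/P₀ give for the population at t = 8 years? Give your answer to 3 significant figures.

A = (18400 − 3080)/3080 = 4.97403
P(8) = 18400 / (1 + 4.97403·e^(−0.0349·8)) = 18400 / (1 + 4.97403·0.756389)
= 18400 / 4.7623 ≈ 3863.68

≈ 3,860 people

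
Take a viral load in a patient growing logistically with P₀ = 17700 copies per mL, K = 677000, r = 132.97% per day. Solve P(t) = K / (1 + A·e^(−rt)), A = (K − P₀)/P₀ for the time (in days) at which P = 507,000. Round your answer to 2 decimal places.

t ≈ 3.54 days

A = (677000 − 17700)/17700 = 37.24859
507000 = 677000/(1 + 37.24859·e^(−1.3297t)) → 1 + 37.24859·e^(−1.3297t) = 1.33531
e^(−1.3297t) = 0.009002 → t = ln(111.08843)/1.3297 = 4.71033/1.3297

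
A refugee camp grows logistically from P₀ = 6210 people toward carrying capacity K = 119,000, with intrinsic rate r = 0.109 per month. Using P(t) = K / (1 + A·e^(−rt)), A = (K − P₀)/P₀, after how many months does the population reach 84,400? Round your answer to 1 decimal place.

t ≈ 34.8 months

A = (119000 − 6210)/6210 = 18.16264
84400 = 119000/(1 + 18.16264·e^(−0.109t)) → 1 + 18.16264·e^(−0.109t) = 1.40995
e^(−0.109t) = 0.022571 → t = ln(44.30425)/0.109 = 3.79108/0.109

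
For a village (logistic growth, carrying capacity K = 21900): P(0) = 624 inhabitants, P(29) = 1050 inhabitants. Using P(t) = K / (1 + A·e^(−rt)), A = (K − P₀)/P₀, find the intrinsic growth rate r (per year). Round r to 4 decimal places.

A = (21900 − 624)/624 = 34.09615
1050 = 21900/(1 + 34.09615·e^(−r·29)) → e^(−29r) = (20.85714 − 1)/34.09615 = 0.582387
r = −ln(0.582387)/29 = 0.54062/29

r ≈ 0.0186 per year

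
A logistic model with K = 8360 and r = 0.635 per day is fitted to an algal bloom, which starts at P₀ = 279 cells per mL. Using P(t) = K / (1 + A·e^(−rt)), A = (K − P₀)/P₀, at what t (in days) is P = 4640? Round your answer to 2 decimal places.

A = (8360 − 279)/279 = 28.96416
4640 = 8360/(1 + 28.96416·e^(−0.635t)) → 1 + 28.96416·e^(−0.635t) = 1.80172
e^(−0.635t) = 0.02768 → t = ln(36.12734)/0.635 = 3.58705/0.635

t ≈ 5.65 days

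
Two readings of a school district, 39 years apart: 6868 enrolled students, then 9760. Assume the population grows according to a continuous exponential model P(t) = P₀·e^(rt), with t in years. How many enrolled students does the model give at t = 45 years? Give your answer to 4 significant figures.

r = ln(9760/6868) / 39 ≈ 0.009011 per year
P(45) = 6868 · e^(0.009011·45) = 6868 · 1.50003 ≈ 10302.19

≈ 10,300 enrolled students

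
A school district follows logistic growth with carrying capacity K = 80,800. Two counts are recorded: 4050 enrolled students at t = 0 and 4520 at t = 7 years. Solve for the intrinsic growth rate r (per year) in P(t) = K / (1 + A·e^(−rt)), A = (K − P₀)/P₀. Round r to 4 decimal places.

r ≈ 0.0166 per year

A = (80800 − 4050)/4050 = 18.95062
4520 = 80800/(1 + 18.95062·e^(−r·7)) → e^(−7r) = (17.87611 − 1)/18.95062 = 0.890531
r = −ln(0.890531)/7 = 0.11594/7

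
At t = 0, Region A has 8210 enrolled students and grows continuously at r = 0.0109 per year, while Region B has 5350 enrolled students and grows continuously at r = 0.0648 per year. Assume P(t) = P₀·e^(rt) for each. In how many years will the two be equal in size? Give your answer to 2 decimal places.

8210·e^(0.0109t) = 5350·e^(0.0648t)
8210/5350 = e^((0.0648 − 0.0109)t) → ln(1.53458) = 0.0539·t
t = 0.42826 / 0.0539

t ≈ 7.95 years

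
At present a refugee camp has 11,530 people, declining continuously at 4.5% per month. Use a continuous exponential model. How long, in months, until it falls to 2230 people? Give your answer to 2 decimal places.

2230 = 11530 · e^(-0.045·t)
t = ln(2230/11530) / -0.045 = ln(0.19341) / -0.045 = -1.64295 / -0.045

t ≈ 36.51 months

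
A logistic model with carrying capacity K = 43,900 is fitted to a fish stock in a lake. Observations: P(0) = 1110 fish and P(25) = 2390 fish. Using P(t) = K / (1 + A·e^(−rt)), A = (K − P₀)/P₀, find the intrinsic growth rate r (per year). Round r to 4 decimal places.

r ≈ 0.0319 per year

A = (43900 − 1110)/1110 = 38.54955
2390 = 43900/(1 + 38.54955·e^(−r·25)) → e^(−25r) = (18.3682 − 1)/38.54955 = 0.450542
r = −ln(0.450542)/25 = 0.7973/25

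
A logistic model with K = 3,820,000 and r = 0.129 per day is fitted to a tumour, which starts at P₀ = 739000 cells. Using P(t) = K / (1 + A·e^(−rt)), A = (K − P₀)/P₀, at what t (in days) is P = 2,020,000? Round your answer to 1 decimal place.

A = (3820000 − 739000)/739000 = 4.16915
2020000 = 3820000/(1 + 4.16915·e^(−0.129t)) → 1 + 4.16915·e^(−0.129t) = 1.89109
e^(−0.129t) = 0.213734 → t = ln(4.67871)/0.129 = 1.54302/0.129

t ≈ 12.0 days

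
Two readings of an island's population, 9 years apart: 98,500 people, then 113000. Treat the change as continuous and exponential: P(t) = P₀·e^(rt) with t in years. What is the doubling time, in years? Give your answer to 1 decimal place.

r = ln(113000/98500) / 9 = ln(1.14721) / 9 ≈ 0.015259 per year
doubling time = ln 2 / |r| = 0.69315 / 0.015259

doubling time ≈ 45.4 years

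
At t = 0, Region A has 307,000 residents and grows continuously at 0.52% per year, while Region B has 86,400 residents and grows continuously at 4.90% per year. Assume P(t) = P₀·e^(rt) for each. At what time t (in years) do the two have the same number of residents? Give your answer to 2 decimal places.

307000·e^(0.0052t) = 86400·e^(0.049t)
307000/86400 = e^((0.049 − 0.0052)t) → ln(3.55324) = 0.0438·t
t = 1.26786 / 0.0438

t ≈ 28.95 years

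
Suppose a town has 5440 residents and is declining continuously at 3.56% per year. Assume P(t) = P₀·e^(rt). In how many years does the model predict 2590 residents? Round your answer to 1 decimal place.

t ≈ 20.8 years

2590 = 5440 · e^(-0.0356·t)
t = ln(2590/5440) / -0.0356 = ln(0.4761) / -0.0356 = -0.74212 / -0.0356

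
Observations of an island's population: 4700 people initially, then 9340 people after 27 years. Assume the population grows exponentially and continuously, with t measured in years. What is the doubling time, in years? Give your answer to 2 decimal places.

doubling time ≈ 27.25 years

r = ln(9340/4700) / 27 = ln(1.98723) / 27 ≈ 0.025435 per year
doubling time = ln 2 / |r| = 0.69315 / 0.025435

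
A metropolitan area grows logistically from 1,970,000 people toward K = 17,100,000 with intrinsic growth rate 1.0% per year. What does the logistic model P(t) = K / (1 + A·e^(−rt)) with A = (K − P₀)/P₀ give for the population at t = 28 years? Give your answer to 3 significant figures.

≈ 2,510,000 people

A = (17100000 − 1970000)/1970000 = 7.6802
P(28) = 17100000 / (1 + 7.6802·e^(−0.01·28)) = 17100000 / (1 + 7.6802·0.755784)
= 17100000 / 6.80457 ≈ 2513016.03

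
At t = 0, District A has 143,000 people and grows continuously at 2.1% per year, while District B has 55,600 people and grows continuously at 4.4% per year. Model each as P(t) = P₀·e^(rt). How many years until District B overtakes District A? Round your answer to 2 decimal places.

t ≈ 41.07 years

143000·e^(0.021t) = 55600·e^(0.044t)
143000/55600 = e^((0.044 − 0.021)t) → ln(2.57194) = 0.023·t
t = 0.94466 / 0.023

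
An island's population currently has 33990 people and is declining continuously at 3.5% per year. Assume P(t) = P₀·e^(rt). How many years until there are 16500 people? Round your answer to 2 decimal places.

t ≈ 20.65 years

16500 = 33990 · e^(-0.035·t)
t = ln(16500/33990) / -0.035 = ln(0.48544) / -0.035 = -0.72271 / -0.035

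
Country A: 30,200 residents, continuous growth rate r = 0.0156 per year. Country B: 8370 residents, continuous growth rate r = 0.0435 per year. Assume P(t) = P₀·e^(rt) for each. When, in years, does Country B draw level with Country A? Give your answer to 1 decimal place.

30200·e^(0.0156t) = 8370·e^(0.0435t)
30200/8370 = e^((0.0435 − 0.0156)t) → ln(3.60812) = 0.0279·t
t = 1.28319 / 0.0279

t ≈ 46.0 years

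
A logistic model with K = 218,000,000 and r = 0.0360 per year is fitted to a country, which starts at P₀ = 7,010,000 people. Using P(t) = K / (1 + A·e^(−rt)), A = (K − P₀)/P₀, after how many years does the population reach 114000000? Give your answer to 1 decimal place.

t ≈ 97.1 years

A = (218000000 − 7010000)/7010000 = 30.09843
114000000 = 218000000/(1 + 30.09843·e^(−0.036t)) → 1 + 30.09843·e^(−0.036t) = 1.91228
e^(−0.036t) = 0.03031 → t = ln(32.99251)/0.036 = 3.49628/0.036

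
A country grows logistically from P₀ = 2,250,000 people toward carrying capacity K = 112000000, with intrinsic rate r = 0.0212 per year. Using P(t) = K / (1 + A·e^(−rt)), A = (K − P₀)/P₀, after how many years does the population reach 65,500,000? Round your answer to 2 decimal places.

A = (112000000 − 2250000)/2250000 = 48.77778
65500000 = 112000000/(1 + 48.77778·e^(−0.0212t)) → 1 + 48.77778·e^(−0.0212t) = 1.70992
e^(−0.0212t) = 0.014554 → t = ln(68.70848)/0.0212 = 4.22987/0.0212

t ≈ 199.52 years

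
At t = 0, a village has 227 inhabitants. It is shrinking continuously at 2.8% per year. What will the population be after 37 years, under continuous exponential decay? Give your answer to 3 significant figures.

P(37) = 227 · e^(-0.028·37) = 227 · e^(-1.036)
= 227 · 0.35487 ≈ 80.56

≈ 80.6 inhabitants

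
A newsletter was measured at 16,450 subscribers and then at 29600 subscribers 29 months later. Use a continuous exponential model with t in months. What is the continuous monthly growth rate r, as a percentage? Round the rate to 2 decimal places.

29600 = 16450 · e^(r·29)
e^(29r) = 29600/16450 = 1.79939
r = ln(1.79939) / 29 = 0.58745 / 29

r ≈ 2.03% per month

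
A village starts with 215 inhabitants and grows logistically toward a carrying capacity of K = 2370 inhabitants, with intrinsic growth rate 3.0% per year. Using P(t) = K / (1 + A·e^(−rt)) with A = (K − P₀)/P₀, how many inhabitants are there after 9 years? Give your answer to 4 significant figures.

≈ 273.9 inhabitants

A = (2370 − 215)/215 = 10.02326
P(9) = 2370 / (1 + 10.02326·e^(−0.03·9)) = 2370 / (1 + 10.02326·0.763379)
= 2370 / 8.65155 ≈ 273.94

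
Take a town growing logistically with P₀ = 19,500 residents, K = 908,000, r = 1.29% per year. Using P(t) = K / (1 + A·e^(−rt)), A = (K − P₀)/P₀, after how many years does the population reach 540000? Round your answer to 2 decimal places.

A = (908000 − 19500)/19500 = 45.5641
540000 = 908000/(1 + 45.5641·e^(−0.0129t)) → 1 + 45.5641·e^(−0.0129t) = 1.68148
e^(−0.0129t) = 0.014957 → t = ln(66.86037)/0.0129 = 4.20261/0.0129

t ≈ 325.78 years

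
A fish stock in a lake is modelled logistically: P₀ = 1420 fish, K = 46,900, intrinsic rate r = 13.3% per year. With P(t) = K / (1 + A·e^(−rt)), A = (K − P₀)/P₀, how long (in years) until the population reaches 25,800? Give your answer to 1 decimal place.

A = (46900 − 1420)/1420 = 32.02817
25800 = 46900/(1 + 32.02817·e^(−0.133t)) → 1 + 32.02817·e^(−0.133t) = 1.81783
e^(−0.133t) = 0.025535 → t = ln(39.16241)/0.133 = 3.66772/0.133

t ≈ 27.6 years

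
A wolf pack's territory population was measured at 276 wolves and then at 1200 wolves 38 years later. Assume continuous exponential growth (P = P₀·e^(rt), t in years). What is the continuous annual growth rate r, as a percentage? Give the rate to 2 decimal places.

1200 = 276 · e^(r·38)
e^(38r) = 1200/276 = 4.34783
r = ln(4.34783) / 38 = 1.46968 / 38

r ≈ 3.87% per year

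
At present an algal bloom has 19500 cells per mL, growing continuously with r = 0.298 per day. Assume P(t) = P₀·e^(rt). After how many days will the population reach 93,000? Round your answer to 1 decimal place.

93000 = 19500 · e^(0.298·t)
t = ln(93000/19500) / 0.298 = ln(4.76923) / 0.298 = 1.56219 / 0.298

t ≈ 5.2 days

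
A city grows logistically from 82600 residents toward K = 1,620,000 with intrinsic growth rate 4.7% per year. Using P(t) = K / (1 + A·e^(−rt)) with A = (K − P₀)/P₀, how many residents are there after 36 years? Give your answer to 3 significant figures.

A = (1620000 − 82600)/82600 = 18.61259
P(36) = 1620000 / (1 + 18.61259·e^(−0.047·36)) = 1620000 / (1 + 18.61259·0.184151)
= 1620000 / 4.42752 ≈ 365892.95

≈ 366,000 residents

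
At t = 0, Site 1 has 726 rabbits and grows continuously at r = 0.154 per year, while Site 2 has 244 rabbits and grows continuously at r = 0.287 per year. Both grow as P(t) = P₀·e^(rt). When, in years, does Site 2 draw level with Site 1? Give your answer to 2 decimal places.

t ≈ 8.20 years

726·e^(0.154t) = 244·e^(0.287t)
726/244 = e^((0.287 − 0.154)t) → ln(2.97541) = 0.133·t
t = 1.09038 / 0.133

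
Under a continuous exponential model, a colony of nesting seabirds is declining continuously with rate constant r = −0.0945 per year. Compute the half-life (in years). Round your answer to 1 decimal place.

half-life = ln(2) / |r| = 0.69315 / 0.0945

half-life ≈ 7.3 years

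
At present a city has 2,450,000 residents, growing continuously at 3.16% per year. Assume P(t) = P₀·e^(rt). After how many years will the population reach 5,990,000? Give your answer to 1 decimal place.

t ≈ 28.3 years

5990000 = 2450000 · e^(0.0316·t)
t = ln(5990000/2450000) / 0.0316 = ln(2.4449) / 0.0316 = 0.894 / 0.0316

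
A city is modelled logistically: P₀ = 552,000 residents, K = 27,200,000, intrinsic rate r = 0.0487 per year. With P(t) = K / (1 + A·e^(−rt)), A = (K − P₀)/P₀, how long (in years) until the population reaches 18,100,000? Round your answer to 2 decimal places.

A = (27200000 − 552000)/552000 = 48.27536
18100000 = 27200000/(1 + 48.27536·e^(−0.0487t)) → 1 + 48.27536·e^(−0.0487t) = 1.50276
e^(−0.0487t) = 0.010414 → t = ln(96.02023)/0.0487 = 4.56456/0.0487

t ≈ 93.73 years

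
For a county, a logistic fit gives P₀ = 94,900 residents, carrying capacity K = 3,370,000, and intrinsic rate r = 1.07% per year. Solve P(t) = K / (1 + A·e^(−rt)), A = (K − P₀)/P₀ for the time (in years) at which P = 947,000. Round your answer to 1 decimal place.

t ≈ 243.2 years

A = (3370000 − 94900)/94900 = 34.51106
947000 = 3370000/(1 + 34.51106·e^(−0.0107t)) → 1 + 34.51106·e^(−0.0107t) = 3.55861
e^(−0.0107t) = 0.074139 → t = ln(13.48823)/0.0107 = 2.60182/0.0107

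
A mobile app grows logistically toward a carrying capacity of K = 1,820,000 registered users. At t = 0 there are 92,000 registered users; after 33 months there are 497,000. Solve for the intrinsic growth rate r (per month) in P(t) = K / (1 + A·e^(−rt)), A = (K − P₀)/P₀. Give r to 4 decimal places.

r ≈ 0.0592 per month

A = (1820000 − 92000)/92000 = 18.78261
497000 = 1820000/(1 + 18.78261·e^(−r·33)) → e^(−33r) = (3.66197 − 1)/18.78261 = 0.141725
r = −ln(0.141725)/33 = 1.95386/33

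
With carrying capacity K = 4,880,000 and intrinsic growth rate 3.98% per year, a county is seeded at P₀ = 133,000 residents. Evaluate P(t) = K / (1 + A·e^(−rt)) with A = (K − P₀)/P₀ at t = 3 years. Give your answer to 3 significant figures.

≈ 149,000 residents

A = (4880000 − 133000)/133000 = 35.69173
P(3) = 4880000 / (1 + 35.69173·e^(−0.0398·3)) = 4880000 / (1 + 35.69173·0.887453)
= 4880000 / 32.67472 ≈ 149350.92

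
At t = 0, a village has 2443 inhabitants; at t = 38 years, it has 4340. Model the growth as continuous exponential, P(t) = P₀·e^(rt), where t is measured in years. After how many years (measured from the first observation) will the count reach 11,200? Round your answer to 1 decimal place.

r = ln(4340/2443) / 38 ≈ 0.015122 per year
t = ln(11200/2443) / r = 1.52269 / 0.015122 ≈ 100.691

t ≈ 100.7 years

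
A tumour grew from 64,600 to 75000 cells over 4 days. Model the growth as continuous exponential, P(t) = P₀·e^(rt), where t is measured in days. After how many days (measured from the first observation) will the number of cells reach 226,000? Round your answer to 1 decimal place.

r = ln(75000/64600) / 4 ≈ 0.037318 per day
t = ln(226000/64600) / r = 1.25232 / 0.037318 ≈ 33.558

t ≈ 33.6 days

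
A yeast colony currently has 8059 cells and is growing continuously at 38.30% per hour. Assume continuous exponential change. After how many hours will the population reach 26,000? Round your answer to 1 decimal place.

t ≈ 3.1 hours

26000 = 8059 · e^(0.383·t)
t = ln(26000/8059) / 0.383 = ln(3.22621) / 0.383 = 1.17131 / 0.383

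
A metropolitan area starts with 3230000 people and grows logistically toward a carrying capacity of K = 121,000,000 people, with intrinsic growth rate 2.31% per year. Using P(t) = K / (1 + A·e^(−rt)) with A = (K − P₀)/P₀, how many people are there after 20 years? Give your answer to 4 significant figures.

≈ 5,048,000 people

A = (121000000 − 3230000)/3230000 = 36.4613
P(20) = 121000000 / (1 + 36.4613·e^(−0.0231·20)) = 121000000 / (1 + 36.4613·0.630022)
= 121000000 / 23.97143 ≈ 5047674.72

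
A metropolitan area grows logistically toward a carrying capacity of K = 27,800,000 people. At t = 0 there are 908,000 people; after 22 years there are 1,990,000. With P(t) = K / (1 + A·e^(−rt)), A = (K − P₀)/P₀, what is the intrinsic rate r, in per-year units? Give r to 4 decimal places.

A = (27800000 − 908000)/908000 = 29.61674
1990000 = 27800000/(1 + 29.61674·e^(−r·22)) → e^(−22r) = (13.96985 − 1)/29.61674 = 0.437923
r = −ln(0.437923)/22 = 0.82571/22

r ≈ 0.0375 per year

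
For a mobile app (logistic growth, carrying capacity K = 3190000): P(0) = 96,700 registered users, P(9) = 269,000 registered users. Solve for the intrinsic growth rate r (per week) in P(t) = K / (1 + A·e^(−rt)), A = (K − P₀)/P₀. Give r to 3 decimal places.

A = (3190000 − 96700)/96700 = 31.98862
269000 = 3190000/(1 + 31.98862·e^(−r·9)) → e^(−9r) = (11.85874 − 1)/31.98862 = 0.339456
r = −ln(0.339456)/9 = 1.08041/9

r ≈ 0.120 per week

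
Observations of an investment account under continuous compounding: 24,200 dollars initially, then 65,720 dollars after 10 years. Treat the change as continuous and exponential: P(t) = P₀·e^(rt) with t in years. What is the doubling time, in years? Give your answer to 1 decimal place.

r = ln(65720/24200) / 10 = ln(2.7157) / 10 ≈ 0.099905 per year
doubling time = ln 2 / |r| = 0.69315 / 0.099905

doubling time ≈ 6.9 years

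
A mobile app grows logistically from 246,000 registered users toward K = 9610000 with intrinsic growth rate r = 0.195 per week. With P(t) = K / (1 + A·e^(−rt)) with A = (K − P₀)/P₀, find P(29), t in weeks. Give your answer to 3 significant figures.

A = (9610000 − 246000)/246000 = 38.06504
P(29) = 9610000 / (1 + 38.06504·e^(−0.195·29)) = 9610000 / (1 + 38.06504·0.0035)
= 9610000 / 1.13323 ≈ 8480210.27

≈ 8,480,000 registered users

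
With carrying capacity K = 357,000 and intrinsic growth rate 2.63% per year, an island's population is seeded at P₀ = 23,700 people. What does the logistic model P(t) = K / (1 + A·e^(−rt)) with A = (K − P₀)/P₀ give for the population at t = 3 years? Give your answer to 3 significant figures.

≈ 25,500 people

A = (357000 − 23700)/23700 = 14.06329
P(3) = 357000 / (1 + 14.06329·e^(−0.0263·3)) = 357000 / (1 + 14.06329·0.924132)
= 357000 / 13.99634 ≈ 25506.66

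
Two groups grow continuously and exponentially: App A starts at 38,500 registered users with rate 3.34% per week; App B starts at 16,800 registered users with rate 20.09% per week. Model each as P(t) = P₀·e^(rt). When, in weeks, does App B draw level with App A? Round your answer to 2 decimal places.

38500·e^(0.0334t) = 16800·e^(0.2009t)
38500/16800 = e^((0.2009 − 0.0334)t) → ln(2.29167) = 0.1675·t
t = 0.82928 / 0.1675

t ≈ 4.95 weeks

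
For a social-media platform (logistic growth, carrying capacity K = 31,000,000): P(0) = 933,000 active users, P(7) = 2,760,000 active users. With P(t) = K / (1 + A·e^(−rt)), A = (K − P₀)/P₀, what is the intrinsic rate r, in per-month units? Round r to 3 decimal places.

A = (31000000 − 933000)/933000 = 32.22615
2760000 = 31000000/(1 + 32.22615·e^(−r·7)) → e^(−7r) = (11.23188 − 1)/32.22615 = 0.317503
r = −ln(0.317503)/7 = 1.14727/7

r ≈ 0.164 per month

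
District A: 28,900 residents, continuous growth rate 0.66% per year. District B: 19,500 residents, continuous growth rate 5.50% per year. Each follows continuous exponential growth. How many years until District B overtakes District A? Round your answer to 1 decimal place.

t ≈ 8.1 years

28900·e^(0.0066t) = 19500·e^(0.055t)
28900/19500 = e^((0.055 − 0.0066)t) → ln(1.48205) = 0.0484·t
t = 0.39343 / 0.0484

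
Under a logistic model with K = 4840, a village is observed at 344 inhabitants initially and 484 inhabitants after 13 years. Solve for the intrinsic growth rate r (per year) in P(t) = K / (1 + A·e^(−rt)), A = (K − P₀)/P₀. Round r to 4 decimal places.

A = (4840 − 344)/344 = 13.06977
484 = 4840/(1 + 13.06977·e^(−r·13)) → e^(−13r) = (10 − 1)/13.06977 = 0.688612
r = −ln(0.688612)/13 = 0.37308/13

r ≈ 0.0287 per year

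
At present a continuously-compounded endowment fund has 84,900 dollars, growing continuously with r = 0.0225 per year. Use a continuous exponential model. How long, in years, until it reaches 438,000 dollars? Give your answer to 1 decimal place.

438000 = 84900 · e^(0.0225·t)
t = ln(438000/84900) / 0.0225 = ln(5.15901) / 0.0225 = 1.64074 / 0.0225

t ≈ 72.9 years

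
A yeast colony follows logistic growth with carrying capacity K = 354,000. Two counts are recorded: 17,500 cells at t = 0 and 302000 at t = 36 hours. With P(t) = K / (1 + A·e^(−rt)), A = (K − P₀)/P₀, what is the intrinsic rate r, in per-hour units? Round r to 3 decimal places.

r ≈ 0.131 per hour

A = (354000 − 17500)/17500 = 19.22857
302000 = 354000/(1 + 19.22857·e^(−r·36)) → e^(−36r) = (1.17219 − 1)/19.22857 = 0.008955
r = −ln(0.008955)/36 = 4.71558/36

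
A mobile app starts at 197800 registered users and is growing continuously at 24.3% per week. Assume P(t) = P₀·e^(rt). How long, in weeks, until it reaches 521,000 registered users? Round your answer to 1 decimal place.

t ≈ 4.0 weeks

521000 = 197800 · e^(0.243·t)
t = ln(521000/197800) / 0.243 = ln(2.63397) / 0.243 = 0.96849 / 0.243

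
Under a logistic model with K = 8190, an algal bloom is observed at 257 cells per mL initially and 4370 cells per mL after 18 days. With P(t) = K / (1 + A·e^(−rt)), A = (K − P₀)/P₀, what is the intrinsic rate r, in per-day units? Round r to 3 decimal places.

A = (8190 − 257)/257 = 30.8677
4370 = 8190/(1 + 30.8677·e^(−r·18)) → e^(−18r) = (1.87414 − 1)/30.8677 = 0.028319
r = −ln(0.028319)/18 = 3.56422/18

r ≈ 0.198 per day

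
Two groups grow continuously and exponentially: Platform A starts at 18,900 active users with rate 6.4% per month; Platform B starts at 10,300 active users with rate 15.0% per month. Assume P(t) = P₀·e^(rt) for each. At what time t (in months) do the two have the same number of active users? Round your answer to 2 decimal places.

t ≈ 7.06 months

18900·e^(0.064t) = 10300·e^(0.15t)
18900/10300 = e^((0.15 − 0.064)t) → ln(1.83495) = 0.086·t
t = 0.60702 / 0.086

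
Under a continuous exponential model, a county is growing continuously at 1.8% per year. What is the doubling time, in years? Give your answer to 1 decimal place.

doubling time = ln(2) / |r| = 0.69315 / 0.018

doubling time ≈ 38.5 years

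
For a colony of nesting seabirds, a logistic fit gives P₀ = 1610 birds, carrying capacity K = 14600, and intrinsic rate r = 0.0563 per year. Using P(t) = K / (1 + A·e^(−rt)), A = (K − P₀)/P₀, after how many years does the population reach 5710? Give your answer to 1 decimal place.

A = (14600 − 1610)/1610 = 8.06832
5710 = 14600/(1 + 8.06832·e^(−0.0563t)) → 1 + 8.06832·e^(−0.0563t) = 2.55692
e^(−0.0563t) = 0.192967 → t = ln(5.18224)/0.0563 = 1.64524/0.0563

t ≈ 29.2 years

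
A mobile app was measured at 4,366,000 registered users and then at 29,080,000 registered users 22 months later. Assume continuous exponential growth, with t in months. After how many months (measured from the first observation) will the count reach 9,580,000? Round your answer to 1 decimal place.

r = ln(29080000/4366000) / 22 ≈ 0.086191 per month
t = ln(9580000/4366000) / r = 0.78583 / 0.086191 ≈ 9.117

t ≈ 9.1 months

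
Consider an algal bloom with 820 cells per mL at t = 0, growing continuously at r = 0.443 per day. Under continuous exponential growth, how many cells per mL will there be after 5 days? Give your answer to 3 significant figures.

≈ 7,510 cells per mL

P(5) = 820 · e^(0.443·5) = 820 · e^(2.215)
= 820 · 9.16141 ≈ 7512.36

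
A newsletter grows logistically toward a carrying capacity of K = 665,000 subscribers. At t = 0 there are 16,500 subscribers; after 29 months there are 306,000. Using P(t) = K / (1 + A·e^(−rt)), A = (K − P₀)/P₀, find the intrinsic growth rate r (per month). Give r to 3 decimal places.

r ≈ 0.121 per month

A = (665000 − 16500)/16500 = 39.30303
306000 = 665000/(1 + 39.30303·e^(−r·29)) → e^(−29r) = (2.1732 − 1)/39.30303 = 0.02985
r = −ln(0.02985)/29 = 3.51156/29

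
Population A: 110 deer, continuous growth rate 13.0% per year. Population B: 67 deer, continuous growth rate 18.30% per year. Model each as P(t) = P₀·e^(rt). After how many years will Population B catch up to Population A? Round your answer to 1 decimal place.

t ≈ 9.4 years

110·e^(0.13t) = 67·e^(0.183t)
110/67 = e^((0.183 − 0.13)t) → ln(1.64179) = 0.053·t
t = 0.49579 / 0.053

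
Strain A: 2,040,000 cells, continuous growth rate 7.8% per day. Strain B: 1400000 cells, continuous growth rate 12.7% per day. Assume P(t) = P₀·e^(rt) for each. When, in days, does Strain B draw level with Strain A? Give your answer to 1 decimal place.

t ≈ 7.7 days

2040000·e^(0.078t) = 1400000·e^(0.127t)
2040000/1400000 = e^((0.127 − 0.078)t) → ln(1.45714) = 0.049·t
t = 0.37648 / 0.049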